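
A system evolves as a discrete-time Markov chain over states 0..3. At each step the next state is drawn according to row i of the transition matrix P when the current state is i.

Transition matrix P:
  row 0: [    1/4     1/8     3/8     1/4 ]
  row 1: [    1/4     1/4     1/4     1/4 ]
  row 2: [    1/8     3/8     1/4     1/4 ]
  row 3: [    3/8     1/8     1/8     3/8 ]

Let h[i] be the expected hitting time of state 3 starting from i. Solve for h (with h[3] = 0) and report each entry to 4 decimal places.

First-step conditioning: h[3] = 0; for i ≠ 3, h[i] = 1 + Σ_k P[i][k]·h[k].
  h[0] = 1 + 1/4·h[0] + 1/8·h[1] + 3/8·h[2]
  h[1] = 1 + 1/4·h[0] + 1/4·h[1] + 1/4·h[2]
  h[2] = 1 + 1/8·h[0] + 3/8·h[1] + 1/4·h[2]
Solving the 3×3 linear system over states ≠ 3 gives exactly h = [4, 4, 4, 0] (h[3] = 0 is the target).

h = [4.0000, 4.0000, 4.0000, 0.0000]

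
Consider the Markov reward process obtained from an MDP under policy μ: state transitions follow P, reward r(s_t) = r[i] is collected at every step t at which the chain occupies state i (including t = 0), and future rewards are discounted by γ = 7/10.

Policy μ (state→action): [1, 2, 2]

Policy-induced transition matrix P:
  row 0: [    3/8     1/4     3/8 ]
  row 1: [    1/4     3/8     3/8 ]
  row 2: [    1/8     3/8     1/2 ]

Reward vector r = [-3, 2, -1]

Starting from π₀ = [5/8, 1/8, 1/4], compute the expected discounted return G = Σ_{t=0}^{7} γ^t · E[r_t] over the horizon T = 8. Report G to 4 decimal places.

t=0: π = [0.6250, 0.1250, 0.2500], E[r] = -1.8750, γ^t·E[r] = -1.875000, running G = -1.875000
t=1: π = [0.2969, 0.2969, 0.4063], E[r] = -0.7031, γ^t·E[r] = -0.492188, running G = -2.367188
t=2: π = [0.2363, 0.3379, 0.4258], E[r] = -0.4590, γ^t·E[r] = -0.224902, running G = -2.592090
t=3: π = [0.2263, 0.3455, 0.4282], E[r] = -0.4163, γ^t·E[r] = -0.142777, running G = -2.734867
t=4: π = [0.2248, 0.3467, 0.4285], E[r] = -0.4094, γ^t·E[r] = -0.098295, running G = -2.833162
t=5: π = [0.2245, 0.3469, 0.4286], E[r] = -0.4083, γ^t·E[r] = -0.068630, running G = -2.901793
t=6: π = [0.2245, 0.3469, 0.4286], E[r] = -0.4082, γ^t·E[r] = -0.048023, running G = -2.949816
t=7: π = [0.2245, 0.3469, 0.4286], E[r] = -0.4082, γ^t·E[r] = -0.033614, running G = -2.983430

G = -2.9834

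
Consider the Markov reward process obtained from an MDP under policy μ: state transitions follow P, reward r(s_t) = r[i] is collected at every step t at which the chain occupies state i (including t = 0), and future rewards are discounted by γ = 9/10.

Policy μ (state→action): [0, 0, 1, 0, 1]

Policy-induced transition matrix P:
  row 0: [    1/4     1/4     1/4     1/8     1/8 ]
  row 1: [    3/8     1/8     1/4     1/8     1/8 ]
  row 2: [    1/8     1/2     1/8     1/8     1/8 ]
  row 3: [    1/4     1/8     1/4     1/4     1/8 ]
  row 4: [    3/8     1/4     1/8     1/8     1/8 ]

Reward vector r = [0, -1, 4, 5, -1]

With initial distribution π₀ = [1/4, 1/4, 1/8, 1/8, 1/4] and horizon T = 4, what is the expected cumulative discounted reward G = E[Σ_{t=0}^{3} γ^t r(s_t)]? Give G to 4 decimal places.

t=0: π = [0.2500, 0.2500, 0.1250, 0.1250, 0.2500], E[r] = 0.6250, γ^t·E[r] = 0.625000, running G = 0.625000
t=1: π = [0.2969, 0.2344, 0.2031, 0.1406, 0.1250], E[r] = 1.1563, γ^t·E[r] = 1.040625, running G = 1.665625
t=2: π = [0.2695, 0.2539, 0.2090, 0.1426, 0.1250], E[r] = 1.1699, γ^t·E[r] = 0.947637, running G = 2.613262
t=3: π = [0.2712, 0.2527, 0.2083, 0.1428, 0.1250], E[r] = 1.1694, γ^t·E[r] = 0.852517, running G = 3.465779

G = 3.4658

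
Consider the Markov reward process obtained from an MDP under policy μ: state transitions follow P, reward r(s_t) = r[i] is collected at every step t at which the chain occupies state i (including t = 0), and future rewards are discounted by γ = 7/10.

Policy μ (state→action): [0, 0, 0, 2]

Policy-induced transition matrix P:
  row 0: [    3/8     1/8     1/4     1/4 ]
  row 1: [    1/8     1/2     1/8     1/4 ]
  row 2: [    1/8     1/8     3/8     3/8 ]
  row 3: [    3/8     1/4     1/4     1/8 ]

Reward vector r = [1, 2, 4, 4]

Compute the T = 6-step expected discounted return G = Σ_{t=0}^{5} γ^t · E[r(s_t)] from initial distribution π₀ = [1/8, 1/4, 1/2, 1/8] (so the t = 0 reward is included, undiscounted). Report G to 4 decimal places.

G = 8.6238

t=0: π = [0.1250, 0.2500, 0.5000, 0.1250], E[r] = 3.1250, γ^t·E[r] = 3.125000, running G = 3.125000
t=1: π = [0.1875, 0.2344, 0.2813, 0.2969], E[r] = 2.9688, γ^t·E[r] = 2.078125, running G = 5.203125
t=2: π = [0.2461, 0.2500, 0.2559, 0.2480], E[r] = 2.7617, γ^t·E[r] = 1.353242, running G = 6.556367
t=3: π = [0.2485, 0.2498, 0.2507, 0.2510], E[r] = 2.7549, γ^t·E[r] = 0.944925, running G = 7.501292
t=4: π = [0.2499, 0.2500, 0.2501, 0.2500], E[r] = 2.7503, γ^t·E[r] = 0.660348, running G = 8.161640
t=5: π = [0.2500, 0.2500, 0.2500, 0.2500], E[r] = 2.7501, γ^t·E[r] = 0.462209, running G = 8.623849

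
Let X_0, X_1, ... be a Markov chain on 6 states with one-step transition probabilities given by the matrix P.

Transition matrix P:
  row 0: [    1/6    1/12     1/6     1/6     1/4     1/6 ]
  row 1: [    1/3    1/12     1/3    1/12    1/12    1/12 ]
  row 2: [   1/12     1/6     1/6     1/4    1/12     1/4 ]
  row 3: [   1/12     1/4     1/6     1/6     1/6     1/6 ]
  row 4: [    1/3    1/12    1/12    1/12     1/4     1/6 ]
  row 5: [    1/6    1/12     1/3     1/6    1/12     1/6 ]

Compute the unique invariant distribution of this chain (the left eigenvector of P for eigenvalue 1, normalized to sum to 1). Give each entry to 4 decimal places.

Balance equations π_j = Σ_i π_i·P[i][j]:
  π_0 = 1/6·π_0 + 1/3·π_1 + 1/12·π_2 + 1/12·π_3 + 1/3·π_4 + 1/6·π_5
  π_1 = 1/12·π_0 + 1/12·π_1 + 1/6·π_2 + 1/4·π_3 + 1/12·π_4 + 1/12·π_5
  π_2 = 1/6·π_0 + 1/3·π_1 + 1/6·π_2 + 1/6·π_3 + 1/12·π_4 + 1/3·π_5
  π_3 = 1/6·π_0 + 1/12·π_1 + 1/4·π_2 + 1/6·π_3 + 1/12·π_4 + 1/6·π_5
  π_4 = 1/4·π_0 + 1/12·π_1 + 1/12·π_2 + 1/6·π_3 + 1/4·π_4 + 1/12·π_5
  normalize: π_0 + π_1 + π_2 + π_3 + π_4 + π_5 = 1
Solving the linear system gives exactly π = [21818/119277, 15155/119277, 24329/119277, 19127/119277, 6068/39759, 20644/119277].

π = [0.1829, 0.1271, 0.2040, 0.1604, 0.1526, 0.1731]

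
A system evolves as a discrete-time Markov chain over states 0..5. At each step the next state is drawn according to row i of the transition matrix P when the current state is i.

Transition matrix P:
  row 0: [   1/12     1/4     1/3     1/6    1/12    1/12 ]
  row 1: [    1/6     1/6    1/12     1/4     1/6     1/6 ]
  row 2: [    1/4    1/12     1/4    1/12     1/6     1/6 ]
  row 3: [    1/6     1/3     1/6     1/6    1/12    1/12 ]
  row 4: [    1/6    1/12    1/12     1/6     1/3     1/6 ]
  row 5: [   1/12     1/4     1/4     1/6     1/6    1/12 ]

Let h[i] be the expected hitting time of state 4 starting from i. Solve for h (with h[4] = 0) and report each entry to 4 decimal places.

First-step conditioning: h[4] = 0; for i ≠ 4, h[i] = 1 + Σ_k P[i][k]·h[k].
  h[0] = 1 + 1/12·h[0] + 1/4·h[1] + 1/3·h[2] + 1/6·h[3] + 1/12·h[5]
  h[1] = 1 + 1/6·h[0] + 1/6·h[1] + 1/12·h[2] + 1/4·h[3] + 1/6·h[5]
  h[2] = 1 + 1/4·h[0] + 1/12·h[1] + 1/4·h[2] + 1/12·h[3] + 1/6·h[5]
  h[3] = 1 + 1/6·h[0] + 1/3·h[1] + 1/6·h[2] + 1/6·h[3] + 1/12·h[5]
  h[5] = 1 + 1/12·h[0] + 1/4·h[1] + 1/4·h[2] + 1/6·h[3] + 1/12·h[5]
Solving the 5×5 linear system over states ≠ 4 gives exactly h = [46100/5967, 43084/5967, 14240/1989, 46412/5967, 0, 14180/1989] (h[4] = 0 is the target).

h = [7.7258, 7.2204, 7.1594, 7.7781, 0.0000, 7.1292]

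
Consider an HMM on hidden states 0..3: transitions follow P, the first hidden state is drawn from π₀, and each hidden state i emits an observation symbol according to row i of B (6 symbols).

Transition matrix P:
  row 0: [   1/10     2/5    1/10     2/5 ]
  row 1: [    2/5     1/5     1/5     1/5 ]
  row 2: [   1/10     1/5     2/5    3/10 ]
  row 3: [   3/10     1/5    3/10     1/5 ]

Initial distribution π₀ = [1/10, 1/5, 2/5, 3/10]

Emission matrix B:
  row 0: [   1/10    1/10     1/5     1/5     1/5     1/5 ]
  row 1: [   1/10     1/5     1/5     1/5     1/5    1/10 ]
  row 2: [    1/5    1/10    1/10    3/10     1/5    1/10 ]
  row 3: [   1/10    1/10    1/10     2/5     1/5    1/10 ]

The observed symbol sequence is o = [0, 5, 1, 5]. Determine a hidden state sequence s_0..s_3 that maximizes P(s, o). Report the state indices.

path = [3, 0, 1, 0]

t=0: δ = [1.000e-02, 2.000e-02, 8.000e-02, 3.000e-02]  (obs o_0=0)
t=1: δ = [1.800e-03, 1.600e-03, 3.200e-03, 2.400e-03]  ψ = [3, 2, 2, 2]  (obs o_1=5)
t=2: δ = [7.200e-05, 1.440e-04, 1.280e-04, 9.600e-05]  ψ = [3, 0, 2, 2]  (obs o_2=1)
t=3: δ = [1.152e-05, 2.880e-06, 5.120e-06, 3.840e-06]  ψ = [1, 0, 2, 2]  (obs o_3=5)
backtrack: best end state = 0; path = [3, 0, 1, 0]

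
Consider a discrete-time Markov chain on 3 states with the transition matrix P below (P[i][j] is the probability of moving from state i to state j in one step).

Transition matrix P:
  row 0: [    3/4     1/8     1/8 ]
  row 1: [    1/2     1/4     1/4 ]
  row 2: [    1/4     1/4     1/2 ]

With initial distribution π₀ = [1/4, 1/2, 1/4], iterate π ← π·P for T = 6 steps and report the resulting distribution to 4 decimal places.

t=0: π = [0.2500, 0.5000, 0.2500]
t=1: π = [0.5000, 0.2188, 0.2813]
t=2: π = [0.5547, 0.1875, 0.2578]
t=3: π = [0.5742, 0.1807, 0.2451]
t=4: π = [0.5823, 0.1782, 0.2395]
t=5: π = [0.5857, 0.1772, 0.2371]
t=6: π = [0.5872, 0.1768, 0.2361]

π = [0.5872, 0.1768, 0.2361]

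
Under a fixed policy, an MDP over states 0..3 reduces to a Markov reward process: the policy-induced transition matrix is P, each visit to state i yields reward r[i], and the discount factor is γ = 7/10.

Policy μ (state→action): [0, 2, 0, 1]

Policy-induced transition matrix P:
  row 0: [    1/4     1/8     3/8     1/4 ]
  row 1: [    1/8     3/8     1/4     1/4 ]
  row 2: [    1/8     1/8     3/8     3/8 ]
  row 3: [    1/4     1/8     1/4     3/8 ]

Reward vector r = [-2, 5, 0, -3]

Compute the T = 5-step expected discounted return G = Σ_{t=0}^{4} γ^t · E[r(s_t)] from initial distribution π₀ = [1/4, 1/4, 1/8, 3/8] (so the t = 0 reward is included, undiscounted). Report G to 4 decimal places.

t=0: π = [0.2500, 0.2500, 0.1250, 0.3750], E[r] = -0.3750, γ^t·E[r] = -0.375000, running G = -0.375000
t=1: π = [0.2031, 0.1875, 0.2969, 0.3125], E[r] = -0.4063, γ^t·E[r] = -0.284375, running G = -0.659375
t=2: π = [0.1895, 0.1719, 0.3125, 0.3262], E[r] = -0.4980, γ^t·E[r] = -0.244043, running G = -0.903418
t=3: π = [0.1895, 0.1680, 0.3127, 0.3298], E[r] = -0.5286, γ^t·E[r] = -0.181298, running G = -1.084716
t=4: π = [0.1899, 0.1670, 0.3128, 0.3303], E[r] = -0.5358, γ^t·E[r] = -0.128652, running G = -1.213368

G = -1.2134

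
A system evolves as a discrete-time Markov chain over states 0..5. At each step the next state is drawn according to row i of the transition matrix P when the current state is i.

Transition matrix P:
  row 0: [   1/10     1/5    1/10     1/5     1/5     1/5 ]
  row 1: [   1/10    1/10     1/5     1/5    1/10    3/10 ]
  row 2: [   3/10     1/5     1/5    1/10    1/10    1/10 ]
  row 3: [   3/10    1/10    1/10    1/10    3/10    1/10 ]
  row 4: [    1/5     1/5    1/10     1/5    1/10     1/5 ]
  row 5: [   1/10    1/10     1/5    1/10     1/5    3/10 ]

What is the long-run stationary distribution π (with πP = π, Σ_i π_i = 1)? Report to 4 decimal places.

π = [0.1768, 0.1495, 0.1506, 0.1494, 0.1681, 0.2055]

Balance equations π_j = Σ_i π_i·P[i][j]:
  π_0 = 1/10·π_0 + 1/10·π_1 + 3/10·π_2 + 3/10·π_3 + 1/5·π_4 + 1/10·π_5
  π_1 = 1/5·π_0 + 1/10·π_1 + 1/5·π_2 + 1/10·π_3 + 1/5·π_4 + 1/10·π_5
  π_2 = 1/10·π_0 + 1/5·π_1 + 1/5·π_2 + 1/10·π_3 + 1/10·π_4 + 1/5·π_5
  π_3 = 1/5·π_0 + 1/5·π_1 + 1/10·π_2 + 1/10·π_3 + 1/5·π_4 + 1/10·π_5
  π_4 = 1/5·π_0 + 1/10·π_1 + 1/10·π_2 + 3/10·π_3 + 1/10·π_4 + 1/5·π_5
  normalize: π_0 + π_1 + π_2 + π_3 + π_4 + π_5 = 1
Solving the linear system gives exactly π = [19222/108713, 1478/9883, 1488/9883, 1477/9883, 18277/108713, 2031/9883].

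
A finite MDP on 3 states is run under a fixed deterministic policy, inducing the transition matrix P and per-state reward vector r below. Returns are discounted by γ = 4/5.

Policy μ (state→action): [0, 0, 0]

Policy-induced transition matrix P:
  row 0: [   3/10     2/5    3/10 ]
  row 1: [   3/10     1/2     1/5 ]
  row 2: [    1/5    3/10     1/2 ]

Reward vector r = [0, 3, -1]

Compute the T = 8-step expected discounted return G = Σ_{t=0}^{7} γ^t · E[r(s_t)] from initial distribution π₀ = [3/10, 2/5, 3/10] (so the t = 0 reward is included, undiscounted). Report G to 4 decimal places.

t=0: π = [0.3000, 0.4000, 0.3000], E[r] = 0.9000, γ^t·E[r] = 0.900000, running G = 0.900000
t=1: π = [0.2700, 0.4100, 0.3200], E[r] = 0.9100, γ^t·E[r] = 0.728000, running G = 1.628000
t=2: π = [0.2680, 0.4090, 0.3230], E[r] = 0.9040, γ^t·E[r] = 0.578560, running G = 2.206560
t=3: π = [0.2677, 0.4086, 0.3237], E[r] = 0.9021, γ^t·E[r] = 0.461875, running G = 2.668435
t=4: π = [0.2676, 0.4085, 0.3239], E[r] = 0.9016, γ^t·E[r] = 0.369291, running G = 3.037726
t=5: π = [0.2676, 0.4085, 0.3239], E[r] = 0.9015, γ^t·E[r] = 0.295389, running G = 3.333116
t=6: π = [0.2676, 0.4085, 0.3239], E[r] = 0.9014, γ^t·E[r] = 0.236302, running G = 3.569418
t=7: π = [0.2676, 0.4085, 0.3239], E[r] = 0.9014, γ^t·E[r] = 0.189040, running G = 3.758457

G = 3.7585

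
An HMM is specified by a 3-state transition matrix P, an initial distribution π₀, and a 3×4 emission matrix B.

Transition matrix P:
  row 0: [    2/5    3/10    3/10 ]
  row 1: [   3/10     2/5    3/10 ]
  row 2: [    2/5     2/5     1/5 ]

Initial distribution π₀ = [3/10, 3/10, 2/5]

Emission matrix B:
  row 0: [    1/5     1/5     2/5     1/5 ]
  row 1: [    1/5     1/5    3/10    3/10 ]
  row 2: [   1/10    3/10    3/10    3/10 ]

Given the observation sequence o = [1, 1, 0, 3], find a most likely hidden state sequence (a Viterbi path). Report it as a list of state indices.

t=0: δ = [6.000e-02, 6.000e-02, 1.200e-01]  (obs o_0=1)
t=1: δ = [9.600e-03, 9.600e-03, 7.200e-03]  ψ = [2, 2, 2]  (obs o_1=1)
t=2: δ = [7.680e-04, 7.680e-04, 2.880e-04]  ψ = [0, 1, 0]  (obs o_2=0)
t=3: δ = [6.144e-05, 9.216e-05, 6.912e-05]  ψ = [0, 1, 0]  (obs o_3=3)
backtrack: best end state = 1; path = [2, 1, 1, 1]

path = [2, 1, 1, 1]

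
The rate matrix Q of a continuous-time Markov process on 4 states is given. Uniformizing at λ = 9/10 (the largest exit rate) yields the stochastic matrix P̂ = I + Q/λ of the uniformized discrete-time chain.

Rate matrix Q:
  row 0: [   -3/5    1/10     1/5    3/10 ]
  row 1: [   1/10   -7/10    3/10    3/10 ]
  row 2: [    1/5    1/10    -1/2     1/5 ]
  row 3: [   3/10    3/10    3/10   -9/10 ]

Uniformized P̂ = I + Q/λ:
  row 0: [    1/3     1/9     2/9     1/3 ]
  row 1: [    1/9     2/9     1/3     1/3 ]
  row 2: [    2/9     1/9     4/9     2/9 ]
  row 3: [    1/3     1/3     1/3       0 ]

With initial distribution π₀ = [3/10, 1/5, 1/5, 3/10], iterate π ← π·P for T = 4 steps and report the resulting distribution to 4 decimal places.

π = [0.2549, 0.1802, 0.3430, 0.2219]

t=0: π = [0.3000, 0.2000, 0.2000, 0.3000]
t=1: π = [0.2667, 0.2000, 0.3222, 0.2111]
t=2: π = [0.2531, 0.1802, 0.3395, 0.2272]
t=3: π = [0.2556, 0.1816, 0.3429, 0.2199]
t=4: π = [0.2549, 0.1802, 0.3430, 0.2219]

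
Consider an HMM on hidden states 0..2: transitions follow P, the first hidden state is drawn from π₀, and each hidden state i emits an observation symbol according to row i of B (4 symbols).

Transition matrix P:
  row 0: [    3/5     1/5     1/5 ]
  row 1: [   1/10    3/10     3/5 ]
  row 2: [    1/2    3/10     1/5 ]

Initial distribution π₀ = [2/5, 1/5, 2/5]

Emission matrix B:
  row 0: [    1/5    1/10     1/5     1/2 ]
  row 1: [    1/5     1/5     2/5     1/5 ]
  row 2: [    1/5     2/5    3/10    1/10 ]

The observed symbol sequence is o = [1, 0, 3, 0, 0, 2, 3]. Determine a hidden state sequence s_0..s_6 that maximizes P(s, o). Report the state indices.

path = [2, 0, 0, 0, 0, 0, 0]

t=0: δ = [4.000e-02, 4.000e-02, 1.600e-01]  (obs o_0=1)
t=1: δ = [1.600e-02, 9.600e-03, 6.400e-03]  ψ = [2, 2, 2]  (obs o_1=0)
t=2: δ = [4.800e-03, 6.400e-04, 5.760e-04]  ψ = [0, 0, 1]  (obs o_2=3)
t=3: δ = [5.760e-04, 1.920e-04, 1.920e-04]  ψ = [0, 0, 0]  (obs o_3=0)
t=4: δ = [6.912e-05, 2.304e-05, 2.304e-05]  ψ = [0, 0, 0]  (obs o_4=0)
t=5: δ = [8.294e-06, 5.530e-06, 4.147e-06]  ψ = [0, 0, 0]  (obs o_5=2)
t=6: δ = [2.488e-06, 3.318e-07, 3.318e-07]  ψ = [0, 0, 1]  (obs o_6=3)
backtrack: best end state = 0; path = [2, 0, 0, 0, 0, 0, 0]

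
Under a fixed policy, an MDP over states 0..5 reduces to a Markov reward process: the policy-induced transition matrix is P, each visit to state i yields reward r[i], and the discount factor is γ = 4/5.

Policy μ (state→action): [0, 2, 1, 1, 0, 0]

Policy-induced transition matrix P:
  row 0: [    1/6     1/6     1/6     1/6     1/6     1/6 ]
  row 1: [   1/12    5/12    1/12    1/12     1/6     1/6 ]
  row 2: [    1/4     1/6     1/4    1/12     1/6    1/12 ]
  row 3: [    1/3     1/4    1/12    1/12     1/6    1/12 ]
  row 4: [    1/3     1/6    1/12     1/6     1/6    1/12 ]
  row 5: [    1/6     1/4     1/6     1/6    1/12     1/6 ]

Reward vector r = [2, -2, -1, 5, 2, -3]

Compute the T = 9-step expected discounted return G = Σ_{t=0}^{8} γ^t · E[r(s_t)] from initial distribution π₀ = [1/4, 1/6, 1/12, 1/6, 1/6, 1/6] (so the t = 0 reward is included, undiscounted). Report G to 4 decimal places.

t=0: π = [0.2500, 0.1667, 0.0833, 0.1667, 0.1667, 0.1667], E[r] = 0.7500, γ^t·E[r] = 0.750000, running G = 0.750000
t=1: π = [0.2153, 0.2361, 0.1319, 0.1319, 0.1528, 0.1319], E[r] = 0.3958, γ^t·E[r] = 0.316667, running G = 1.066667
t=2: π = [0.2054, 0.2477, 0.1343, 0.1250, 0.1557, 0.1319], E[r] = 0.3218, γ^t·E[r] = 0.205926, running G = 1.272593
t=3: π = [0.2040, 0.2500, 0.1338, 0.1244, 0.1557, 0.1321], E[r] = 0.3113, γ^t·E[r] = 0.159407, running G = 1.432000
t=4: π = [0.2037, 0.2505, 0.1336, 0.1243, 0.1557, 0.1322], E[r] = 0.3090, γ^t·E[r] = 0.126553, running G = 1.558553
t=5: π = [0.2036, 0.2507, 0.1336, 0.1243, 0.1557, 0.1322], E[r] = 0.3084, γ^t·E[r] = 0.101055, running G = 1.659608
t=6: π = [0.2036, 0.2507, 0.1336, 0.1243, 0.1557, 0.1322], E[r] = 0.3083, γ^t·E[r] = 0.080806, running G = 1.740414
t=7: π = [0.2036, 0.2507, 0.1336, 0.1243, 0.1556, 0.1322], E[r] = 0.3082, γ^t·E[r] = 0.064637, running G = 1.805051
t=8: π = [0.2036, 0.2507, 0.1336, 0.1243, 0.1556, 0.1322], E[r] = 0.3082, γ^t·E[r] = 0.051708, running G = 1.856759

G = 1.8568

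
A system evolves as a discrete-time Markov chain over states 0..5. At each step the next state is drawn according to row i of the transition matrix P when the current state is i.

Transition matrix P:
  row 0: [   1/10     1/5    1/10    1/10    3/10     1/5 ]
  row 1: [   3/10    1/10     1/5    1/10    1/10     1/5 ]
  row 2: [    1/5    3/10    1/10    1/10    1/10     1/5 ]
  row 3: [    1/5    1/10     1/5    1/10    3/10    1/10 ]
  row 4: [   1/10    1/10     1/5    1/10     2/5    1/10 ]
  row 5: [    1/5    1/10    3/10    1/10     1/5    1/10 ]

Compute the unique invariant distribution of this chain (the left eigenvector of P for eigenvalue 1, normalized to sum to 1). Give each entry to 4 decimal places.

π = [0.1737, 0.1533, 0.1797, 0.1000, 0.2426, 0.1507]

Balance equations π_j = Σ_i π_i·P[i][j]:
  π_0 = 1/10·π_0 + 3/10·π_1 + 1/5·π_2 + 1/5·π_3 + 1/10·π_4 + 1/5·π_5
  π_1 = 1/5·π_0 + 1/10·π_1 + 3/10·π_2 + 1/10·π_3 + 1/10·π_4 + 1/10·π_5
  π_2 = 1/10·π_0 + 1/5·π_1 + 1/10·π_2 + 1/5·π_3 + 1/5·π_4 + 3/10·π_5
  π_3 = 1/10·π_0 + 1/10·π_1 + 1/10·π_2 + 1/10·π_3 + 1/10·π_4 + 1/10·π_5
  π_4 = 3/10·π_0 + 1/10·π_1 + 1/10·π_2 + 3/10·π_3 + 2/5·π_4 + 1/5·π_5
  normalize: π_0 + π_1 + π_2 + π_3 + π_4 + π_5 = 1
Solving the linear system gives exactly π = [4637/26695, 16371/106780, 19191/106780, 1/10, 25903/106780, 16089/106780].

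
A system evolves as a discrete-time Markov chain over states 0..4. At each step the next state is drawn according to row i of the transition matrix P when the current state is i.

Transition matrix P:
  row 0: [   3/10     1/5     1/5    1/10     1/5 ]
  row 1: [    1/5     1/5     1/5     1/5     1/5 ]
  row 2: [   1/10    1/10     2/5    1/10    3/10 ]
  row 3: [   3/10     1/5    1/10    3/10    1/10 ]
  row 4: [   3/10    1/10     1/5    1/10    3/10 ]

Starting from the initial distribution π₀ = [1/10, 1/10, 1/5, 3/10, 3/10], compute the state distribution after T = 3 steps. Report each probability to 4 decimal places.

t=0: π = [0.1000, 0.1000, 0.2000, 0.3000, 0.3000]
t=1: π = [0.2500, 0.1500, 0.2100, 0.1700, 0.2200]
t=2: π = [0.2430, 0.1570, 0.2250, 0.1490, 0.2260]
t=3: π = [0.2393, 0.1549, 0.2301, 0.1455, 0.2302]

π = [0.2393, 0.1549, 0.2301, 0.1455, 0.2302]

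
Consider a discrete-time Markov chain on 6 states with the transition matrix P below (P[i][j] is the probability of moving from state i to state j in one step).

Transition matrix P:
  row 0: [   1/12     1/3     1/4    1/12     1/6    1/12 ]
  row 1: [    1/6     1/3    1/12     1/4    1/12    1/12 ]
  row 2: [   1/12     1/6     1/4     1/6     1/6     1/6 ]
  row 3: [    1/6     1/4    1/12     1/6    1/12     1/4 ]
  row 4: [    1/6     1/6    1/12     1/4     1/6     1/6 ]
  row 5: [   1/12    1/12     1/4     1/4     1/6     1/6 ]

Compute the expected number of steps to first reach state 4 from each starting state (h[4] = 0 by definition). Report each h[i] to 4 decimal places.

h = [7.6556, 8.4114, 7.5741, 8.2809, 0.0000, 7.5632]

First-step conditioning: h[4] = 0; for i ≠ 4, h[i] = 1 + Σ_k P[i][k]·h[k].
  h[0] = 1 + 1/12·h[0] + 1/3·h[1] + 1/4·h[2] + 1/12·h[3] + 1/12·h[5]
  h[1] = 1 + 1/6·h[0] + 1/3·h[1] + 1/12·h[2] + 1/4·h[3] + 1/12·h[5]
  h[2] = 1 + 1/12·h[0] + 1/6·h[1] + 1/4·h[2] + 1/6·h[3] + 1/6·h[5]
  h[3] = 1 + 1/6·h[0] + 1/4·h[1] + 1/12·h[2] + 1/6·h[3] + 1/4·h[5]
  h[5] = 1 + 1/12·h[0] + 1/12·h[1] + 1/4·h[2] + 1/4·h[3] + 1/6·h[5]
Solving the 5×5 linear system over states ≠ 4 gives exactly h = [16896/2207, 18564/2207, 16716/2207, 18276/2207, 0, 16692/2207] (h[4] = 0 is the target).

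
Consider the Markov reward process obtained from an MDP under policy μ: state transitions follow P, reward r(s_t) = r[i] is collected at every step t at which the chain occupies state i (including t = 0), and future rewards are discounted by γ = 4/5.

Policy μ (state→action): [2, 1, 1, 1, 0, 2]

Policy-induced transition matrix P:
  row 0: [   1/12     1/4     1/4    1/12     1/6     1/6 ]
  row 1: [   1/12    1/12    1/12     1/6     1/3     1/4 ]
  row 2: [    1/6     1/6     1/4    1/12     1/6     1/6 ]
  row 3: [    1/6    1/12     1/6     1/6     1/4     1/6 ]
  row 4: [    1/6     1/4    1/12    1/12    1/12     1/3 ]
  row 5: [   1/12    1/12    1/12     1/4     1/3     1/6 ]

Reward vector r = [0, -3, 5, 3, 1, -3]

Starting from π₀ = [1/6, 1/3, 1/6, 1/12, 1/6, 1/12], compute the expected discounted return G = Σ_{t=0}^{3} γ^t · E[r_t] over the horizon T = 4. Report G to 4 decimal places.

G = 0.4573

t=0: π = [0.1667, 0.3333, 0.1667, 0.0833, 0.1667, 0.0833], E[r] = 0.0000, γ^t·E[r] = 0.000000, running G = 0.000000
t=1: π = [0.1181, 0.1528, 0.1458, 0.1319, 0.2292, 0.2222], E[r] = 0.2292, γ^t·E[r] = 0.183333, running G = 0.183333
t=2: π = [0.1256, 0.1534, 0.1383, 0.1441, 0.2211, 0.2176], E[r] = 0.2321, γ^t·E[r] = 0.148519, running G = 0.331852
t=3: π = [0.1253, 0.1526, 0.1393, 0.1444, 0.2221, 0.2163], E[r] = 0.2451, γ^t·E[r] = 0.125481, running G = 0.457333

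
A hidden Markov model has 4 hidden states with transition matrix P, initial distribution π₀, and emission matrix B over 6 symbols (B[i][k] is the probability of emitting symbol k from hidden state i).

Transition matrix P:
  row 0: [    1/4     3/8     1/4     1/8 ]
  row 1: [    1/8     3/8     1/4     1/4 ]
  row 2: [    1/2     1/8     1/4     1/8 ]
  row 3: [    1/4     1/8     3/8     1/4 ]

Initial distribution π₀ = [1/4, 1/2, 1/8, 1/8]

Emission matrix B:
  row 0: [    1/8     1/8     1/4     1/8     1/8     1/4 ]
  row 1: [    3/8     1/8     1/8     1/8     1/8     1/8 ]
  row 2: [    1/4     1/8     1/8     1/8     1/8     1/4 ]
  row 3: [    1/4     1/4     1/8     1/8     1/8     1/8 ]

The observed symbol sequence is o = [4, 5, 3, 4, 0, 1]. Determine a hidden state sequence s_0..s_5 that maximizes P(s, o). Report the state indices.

path = [1, 2, 0, 1, 1, 3]

t=0: δ = [3.125e-02, 6.250e-02, 1.562e-02, 1.562e-02]  (obs o_0=4)
t=1: δ = [1.953e-03, 2.930e-03, 3.906e-03, 1.953e-03]  ψ = [0, 1, 1, 1]  (obs o_1=5)
t=2: δ = [2.441e-04, 1.373e-04, 1.221e-04, 9.155e-05]  ψ = [2, 1, 2, 1]  (obs o_2=3)
t=3: δ = [7.629e-06, 1.144e-05, 7.629e-06, 4.292e-06]  ψ = [0, 0, 0, 1]  (obs o_3=4)
t=4: δ = [4.768e-07, 1.609e-06, 7.153e-07, 7.153e-07]  ψ = [2, 1, 1, 1]  (obs o_4=0)
t=5: δ = [4.470e-08, 7.544e-08, 5.029e-08, 1.006e-07]  ψ = [2, 1, 1, 1]  (obs o_5=1)
backtrack: best end state = 3; path = [1, 2, 0, 1, 1, 3]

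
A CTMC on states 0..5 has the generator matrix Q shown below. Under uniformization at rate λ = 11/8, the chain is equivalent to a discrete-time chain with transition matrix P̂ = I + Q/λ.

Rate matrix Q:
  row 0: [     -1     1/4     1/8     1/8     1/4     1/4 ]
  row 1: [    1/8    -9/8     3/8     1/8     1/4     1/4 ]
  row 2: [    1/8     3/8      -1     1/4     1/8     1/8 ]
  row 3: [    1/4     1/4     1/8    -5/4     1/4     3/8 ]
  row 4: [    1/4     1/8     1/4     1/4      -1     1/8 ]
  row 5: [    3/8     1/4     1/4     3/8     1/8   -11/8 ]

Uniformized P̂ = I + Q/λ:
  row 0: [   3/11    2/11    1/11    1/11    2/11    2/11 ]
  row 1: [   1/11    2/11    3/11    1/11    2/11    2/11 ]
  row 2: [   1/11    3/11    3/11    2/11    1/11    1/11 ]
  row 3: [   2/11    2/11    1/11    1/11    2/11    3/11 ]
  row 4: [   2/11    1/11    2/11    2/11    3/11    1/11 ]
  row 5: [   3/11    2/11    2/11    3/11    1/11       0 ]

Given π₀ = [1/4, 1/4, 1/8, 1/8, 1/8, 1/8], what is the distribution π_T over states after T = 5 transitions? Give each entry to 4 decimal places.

t=0: π = [0.2500, 0.2500, 0.1250, 0.1250, 0.1250, 0.1250]
t=1: π = [0.1818, 0.1818, 0.1818, 0.1364, 0.1705, 0.1477]
t=2: π = [0.1787, 0.1829, 0.1860, 0.1498, 0.1674, 0.1353]
t=3: π = [0.1768, 0.1835, 0.1855, 0.1476, 0.1678, 0.1387]
t=4: π = [0.1770, 0.1834, 0.1859, 0.1482, 0.1676, 0.1379]
t=5: π = [0.1769, 0.1835, 0.1858, 0.1481, 0.1676, 0.1381]

π = [0.1769, 0.1835, 0.1858, 0.1481, 0.1676, 0.1381]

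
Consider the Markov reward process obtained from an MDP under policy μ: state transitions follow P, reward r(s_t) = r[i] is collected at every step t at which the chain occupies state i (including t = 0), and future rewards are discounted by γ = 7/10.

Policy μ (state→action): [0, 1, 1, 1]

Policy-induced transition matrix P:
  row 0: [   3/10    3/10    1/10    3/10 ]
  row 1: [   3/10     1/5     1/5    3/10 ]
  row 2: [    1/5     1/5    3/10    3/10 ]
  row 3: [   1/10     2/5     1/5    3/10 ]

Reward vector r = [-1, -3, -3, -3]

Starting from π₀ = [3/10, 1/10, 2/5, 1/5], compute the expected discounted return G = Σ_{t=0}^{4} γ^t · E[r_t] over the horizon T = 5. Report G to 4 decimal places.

G = -6.9400

t=0: π = [0.3000, 0.1000, 0.4000, 0.2000], E[r] = -2.4000, γ^t·E[r] = -2.400000, running G = -2.400000
t=1: π = [0.2200, 0.2700, 0.2100, 0.3000], E[r] = -2.5600, γ^t·E[r] = -1.792000, running G = -4.192000
t=2: π = [0.2190, 0.2820, 0.1990, 0.3000], E[r] = -2.5620, γ^t·E[r] = -1.255380, running G = -5.447380
t=3: π = [0.2201, 0.2819, 0.1980, 0.3000], E[r] = -2.5598, γ^t·E[r] = -0.878011, running G = -6.325391
t=4: π = [0.2202, 0.2820, 0.1978, 0.3000], E[r] = -2.5596, γ^t·E[r] = -0.614560, running G = -6.939951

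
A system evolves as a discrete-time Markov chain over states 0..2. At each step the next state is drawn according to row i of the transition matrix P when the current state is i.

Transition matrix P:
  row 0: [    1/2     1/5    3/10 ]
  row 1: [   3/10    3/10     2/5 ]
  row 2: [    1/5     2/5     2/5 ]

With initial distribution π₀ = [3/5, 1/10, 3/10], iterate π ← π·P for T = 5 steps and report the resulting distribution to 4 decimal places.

π = [0.3293, 0.3037, 0.3670]

t=0: π = [0.6000, 0.1000, 0.3000]
t=1: π = [0.3900, 0.2700, 0.3400]
t=2: π = [0.3440, 0.2950, 0.3610]
t=3: π = [0.3327, 0.3017, 0.3656]
t=4: π = [0.3300, 0.3033, 0.3667]
t=5: π = [0.3293, 0.3037, 0.3670]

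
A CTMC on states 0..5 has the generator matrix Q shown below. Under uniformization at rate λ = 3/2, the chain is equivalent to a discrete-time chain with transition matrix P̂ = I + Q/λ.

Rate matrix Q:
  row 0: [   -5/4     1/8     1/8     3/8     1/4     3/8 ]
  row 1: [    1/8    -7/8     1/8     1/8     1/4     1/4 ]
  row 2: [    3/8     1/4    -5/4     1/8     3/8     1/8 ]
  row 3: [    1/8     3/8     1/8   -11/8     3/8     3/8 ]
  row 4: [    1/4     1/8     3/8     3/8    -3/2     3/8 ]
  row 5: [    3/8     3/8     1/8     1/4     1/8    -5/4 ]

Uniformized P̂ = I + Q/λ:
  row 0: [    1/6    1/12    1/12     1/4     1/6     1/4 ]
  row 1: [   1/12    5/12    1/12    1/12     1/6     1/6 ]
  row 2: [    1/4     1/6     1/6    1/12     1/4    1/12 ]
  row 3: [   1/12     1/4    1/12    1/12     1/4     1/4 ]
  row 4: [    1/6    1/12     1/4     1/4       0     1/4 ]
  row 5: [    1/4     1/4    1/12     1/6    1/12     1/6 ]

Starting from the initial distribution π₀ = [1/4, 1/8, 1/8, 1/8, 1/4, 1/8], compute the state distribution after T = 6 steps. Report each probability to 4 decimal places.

t=0: π = [0.2500, 0.1250, 0.1250, 0.1250, 0.2500, 0.1250]
t=1: π = [0.1667, 0.1771, 0.1354, 0.1771, 0.1354, 0.2083]
t=2: π = [0.1658, 0.2179, 0.1172, 0.1510, 0.1528, 0.1953]
t=3: π = [0.1620, 0.2235, 0.1186, 0.1527, 0.1473, 0.1960]
t=4: π = [0.1615, 0.2258, 0.1178, 0.1512, 0.1484, 0.1953]
t=5: π = [0.1613, 0.2262, 0.1179, 0.1513, 0.1481, 0.1953]
t=6: π = [0.1613, 0.2263, 0.1178, 0.1512, 0.1481, 0.1952]

π = [0.1613, 0.2263, 0.1178, 0.1512, 0.1481, 0.1952]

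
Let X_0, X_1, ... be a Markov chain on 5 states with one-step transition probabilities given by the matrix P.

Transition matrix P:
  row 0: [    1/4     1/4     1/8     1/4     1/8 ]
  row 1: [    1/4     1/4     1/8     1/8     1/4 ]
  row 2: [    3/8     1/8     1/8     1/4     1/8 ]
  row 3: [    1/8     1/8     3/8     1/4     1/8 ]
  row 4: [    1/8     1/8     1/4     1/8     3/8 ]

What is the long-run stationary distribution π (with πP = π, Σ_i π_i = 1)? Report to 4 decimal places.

Balance equations π_j = Σ_i π_i·P[i][j]:
  π_0 = 1/4·π_0 + 1/4·π_1 + 3/8·π_2 + 1/8·π_3 + 1/8·π_4
  π_1 = 1/4·π_0 + 1/4·π_1 + 1/8·π_2 + 1/8·π_3 + 1/8·π_4
  π_2 = 1/8·π_0 + 1/8·π_1 + 1/8·π_2 + 3/8·π_3 + 1/4·π_4
  π_3 = 1/4·π_0 + 1/8·π_1 + 1/4·π_2 + 1/4·π_3 + 1/8·π_4
  normalize: π_0 + π_1 + π_2 + π_3 + π_4 = 1
Solving the linear system gives exactly π = [346/1537, 269/1537, 308/1537, 313/1537, 301/1537].

π = [0.2251, 0.1750, 0.2004, 0.2036, 0.1958]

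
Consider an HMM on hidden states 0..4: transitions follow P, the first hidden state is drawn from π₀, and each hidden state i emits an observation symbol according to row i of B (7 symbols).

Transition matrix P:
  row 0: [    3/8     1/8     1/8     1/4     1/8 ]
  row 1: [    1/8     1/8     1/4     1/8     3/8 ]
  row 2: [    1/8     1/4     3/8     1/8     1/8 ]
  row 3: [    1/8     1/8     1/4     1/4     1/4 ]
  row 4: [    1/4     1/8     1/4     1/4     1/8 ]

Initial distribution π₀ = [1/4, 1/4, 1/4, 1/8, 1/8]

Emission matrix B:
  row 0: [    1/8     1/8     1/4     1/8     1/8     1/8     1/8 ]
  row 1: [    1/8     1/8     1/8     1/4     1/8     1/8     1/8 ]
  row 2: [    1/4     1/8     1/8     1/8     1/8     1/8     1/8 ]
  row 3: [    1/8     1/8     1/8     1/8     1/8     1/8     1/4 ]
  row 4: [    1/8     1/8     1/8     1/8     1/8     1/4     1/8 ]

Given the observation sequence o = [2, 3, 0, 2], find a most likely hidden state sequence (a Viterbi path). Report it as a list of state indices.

t=0: δ = [6.250e-02, 3.125e-02, 3.125e-02, 1.562e-02, 1.562e-02]  (obs o_0=2)
t=1: δ = [2.930e-03, 1.953e-03, 1.465e-03, 1.953e-03, 1.465e-03]  ψ = [0, 0, 2, 0, 1]  (obs o_1=3)
t=2: δ = [1.373e-04, 4.578e-05, 1.373e-04, 9.155e-05, 9.155e-05]  ψ = [0, 0, 2, 0, 1]  (obs o_2=0)
t=3: δ = [1.287e-05, 4.292e-06, 6.437e-06, 4.292e-06, 2.861e-06]  ψ = [0, 2, 2, 0, 3]  (obs o_3=2)
backtrack: best end state = 0; path = [0, 0, 0, 0]

path = [0, 0, 0, 0]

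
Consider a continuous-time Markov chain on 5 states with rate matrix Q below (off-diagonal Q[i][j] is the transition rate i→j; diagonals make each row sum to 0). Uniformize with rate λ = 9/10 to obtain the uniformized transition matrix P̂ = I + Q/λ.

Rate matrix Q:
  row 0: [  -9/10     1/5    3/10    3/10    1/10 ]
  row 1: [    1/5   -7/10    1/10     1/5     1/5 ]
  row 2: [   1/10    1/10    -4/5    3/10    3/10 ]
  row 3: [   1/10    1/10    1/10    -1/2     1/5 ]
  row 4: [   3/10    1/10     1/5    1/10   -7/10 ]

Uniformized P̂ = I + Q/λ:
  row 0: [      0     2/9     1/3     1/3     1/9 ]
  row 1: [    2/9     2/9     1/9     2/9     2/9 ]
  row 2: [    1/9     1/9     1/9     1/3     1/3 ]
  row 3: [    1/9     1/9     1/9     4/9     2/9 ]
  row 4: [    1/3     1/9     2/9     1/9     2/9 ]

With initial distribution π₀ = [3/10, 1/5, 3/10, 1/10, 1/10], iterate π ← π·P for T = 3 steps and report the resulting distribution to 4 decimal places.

π = [0.1597, 0.1454, 0.1734, 0.2996, 0.2219]

t=0: π = [0.3000, 0.2000, 0.3000, 0.1000, 0.1000]
t=1: π = [0.1222, 0.1667, 0.1889, 0.3000, 0.2222]
t=2: π = [0.1654, 0.1432, 0.1630, 0.2988, 0.2296]
t=3: π = [0.1597, 0.1454, 0.1734, 0.2996, 0.2219]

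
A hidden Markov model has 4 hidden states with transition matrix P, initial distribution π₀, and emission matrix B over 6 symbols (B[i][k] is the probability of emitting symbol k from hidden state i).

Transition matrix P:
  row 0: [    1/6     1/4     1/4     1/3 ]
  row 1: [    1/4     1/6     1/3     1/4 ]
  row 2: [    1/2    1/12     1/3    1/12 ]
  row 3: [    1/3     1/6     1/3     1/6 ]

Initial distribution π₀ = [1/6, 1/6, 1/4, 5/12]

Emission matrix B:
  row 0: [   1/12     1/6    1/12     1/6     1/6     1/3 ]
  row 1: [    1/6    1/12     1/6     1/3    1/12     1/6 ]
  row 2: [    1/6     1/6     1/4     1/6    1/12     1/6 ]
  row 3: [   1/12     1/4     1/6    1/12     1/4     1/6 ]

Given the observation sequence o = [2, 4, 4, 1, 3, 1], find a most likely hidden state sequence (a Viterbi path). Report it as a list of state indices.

path = [2, 0, 3, 2, 0, 3]

t=0: δ = [1.389e-02, 2.778e-02, 6.250e-02, 6.944e-02]  (obs o_0=2)
t=1: δ = [5.208e-03, 9.645e-04, 1.929e-03, 2.894e-03]  ψ = [2, 3, 3, 3]  (obs o_1=4)
t=2: δ = [1.608e-04, 1.085e-04, 1.085e-04, 4.340e-04]  ψ = [2, 0, 0, 0]  (obs o_2=4)
t=3: δ = [2.411e-05, 6.028e-06, 2.411e-05, 1.808e-05]  ψ = [3, 3, 3, 3]  (obs o_3=1)
t=4: δ = [2.009e-06, 2.009e-06, 1.340e-06, 6.698e-07]  ψ = [2, 0, 2, 0]  (obs o_4=3)
t=5: δ = [1.116e-07, 4.186e-08, 1.116e-07, 1.674e-07]  ψ = [2, 0, 1, 0]  (obs o_5=1)
backtrack: best end state = 3; path = [2, 0, 3, 2, 0, 3]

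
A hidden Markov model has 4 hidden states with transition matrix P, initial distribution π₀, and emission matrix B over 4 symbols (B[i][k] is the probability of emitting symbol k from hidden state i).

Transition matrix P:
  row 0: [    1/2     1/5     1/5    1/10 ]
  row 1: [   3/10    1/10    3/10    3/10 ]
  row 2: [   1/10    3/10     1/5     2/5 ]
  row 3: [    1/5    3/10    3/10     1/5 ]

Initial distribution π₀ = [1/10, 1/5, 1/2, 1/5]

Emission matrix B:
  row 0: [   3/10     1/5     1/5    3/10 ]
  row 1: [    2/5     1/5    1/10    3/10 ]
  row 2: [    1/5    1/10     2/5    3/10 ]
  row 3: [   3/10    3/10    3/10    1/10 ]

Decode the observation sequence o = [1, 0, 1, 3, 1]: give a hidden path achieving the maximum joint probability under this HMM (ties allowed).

path = [3, 1, 3, 2, 3]

t=0: δ = [2.000e-02, 4.000e-02, 5.000e-02, 6.000e-02]  (obs o_0=1)
t=1: δ = [3.600e-03, 7.200e-03, 3.600e-03, 6.000e-03]  ψ = [1, 3, 3, 2]  (obs o_1=0)
t=2: δ = [4.320e-04, 3.600e-04, 2.160e-04, 6.480e-04]  ψ = [1, 3, 1, 1]  (obs o_2=1)
t=3: δ = [6.480e-05, 5.832e-05, 5.832e-05, 1.296e-05]  ψ = [0, 3, 3, 3]  (obs o_3=3)
t=4: δ = [6.480e-06, 3.499e-06, 1.750e-06, 6.998e-06]  ψ = [0, 2, 1, 2]  (obs o_4=1)
backtrack: best end state = 3; path = [3, 1, 3, 2, 3]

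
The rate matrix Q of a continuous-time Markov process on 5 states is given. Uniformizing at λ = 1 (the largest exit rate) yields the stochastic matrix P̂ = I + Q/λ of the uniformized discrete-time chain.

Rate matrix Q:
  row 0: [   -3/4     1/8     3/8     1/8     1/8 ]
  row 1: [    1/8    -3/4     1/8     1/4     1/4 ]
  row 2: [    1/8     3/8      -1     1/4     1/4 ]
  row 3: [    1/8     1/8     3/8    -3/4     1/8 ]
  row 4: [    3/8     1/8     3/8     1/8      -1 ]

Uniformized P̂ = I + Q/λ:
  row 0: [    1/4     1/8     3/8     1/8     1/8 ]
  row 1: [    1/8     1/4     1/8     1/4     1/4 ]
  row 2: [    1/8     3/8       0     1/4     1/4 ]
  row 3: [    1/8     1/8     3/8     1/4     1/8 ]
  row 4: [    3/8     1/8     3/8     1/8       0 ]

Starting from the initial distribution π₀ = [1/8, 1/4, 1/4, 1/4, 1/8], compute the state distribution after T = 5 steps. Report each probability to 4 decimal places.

t=0: π = [0.1250, 0.2500, 0.2500, 0.2500, 0.1250]
t=1: π = [0.1719, 0.2188, 0.2188, 0.2188, 0.1719]
t=2: π = [0.1895, 0.2070, 0.2383, 0.2070, 0.1582]
t=3: π = [0.1882, 0.2104, 0.2339, 0.2065, 0.1609]
t=4: π = [0.1888, 0.2098, 0.2347, 0.2064, 0.1604]
t=5: π = [0.1887, 0.2099, 0.2346, 0.2064, 0.1605]

π = [0.1887, 0.2099, 0.2346, 0.2064, 0.1605]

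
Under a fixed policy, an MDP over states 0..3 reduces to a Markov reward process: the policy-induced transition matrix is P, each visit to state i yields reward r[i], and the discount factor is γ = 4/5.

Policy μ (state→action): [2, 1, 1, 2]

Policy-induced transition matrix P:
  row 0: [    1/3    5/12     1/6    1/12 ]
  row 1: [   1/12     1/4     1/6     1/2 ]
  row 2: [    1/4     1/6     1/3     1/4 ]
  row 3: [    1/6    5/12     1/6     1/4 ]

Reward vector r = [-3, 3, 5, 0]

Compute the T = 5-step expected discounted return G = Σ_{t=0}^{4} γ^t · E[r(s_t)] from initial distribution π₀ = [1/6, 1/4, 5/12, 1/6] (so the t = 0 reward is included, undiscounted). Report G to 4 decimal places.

G = 5.5719

t=0: π = [0.1667, 0.2500, 0.4167, 0.1667], E[r] = 2.3333, γ^t·E[r] = 2.333333, running G = 2.333333
t=1: π = [0.2083, 0.2708, 0.2361, 0.2847], E[r] = 1.3681, γ^t·E[r] = 1.094444, running G = 3.427778
t=2: π = [0.1985, 0.3125, 0.2060, 0.2830], E[r] = 1.3721, γ^t·E[r] = 0.878148, running G = 4.305926
t=3: π = [0.1909, 0.3131, 0.2010, 0.2950], E[r] = 1.3716, γ^t·E[r] = 0.702272, running G = 5.008198
t=4: π = [0.1891, 0.3142, 0.2002, 0.2965], E[r] = 1.3761, γ^t·E[r] = 0.563661, running G = 5.571858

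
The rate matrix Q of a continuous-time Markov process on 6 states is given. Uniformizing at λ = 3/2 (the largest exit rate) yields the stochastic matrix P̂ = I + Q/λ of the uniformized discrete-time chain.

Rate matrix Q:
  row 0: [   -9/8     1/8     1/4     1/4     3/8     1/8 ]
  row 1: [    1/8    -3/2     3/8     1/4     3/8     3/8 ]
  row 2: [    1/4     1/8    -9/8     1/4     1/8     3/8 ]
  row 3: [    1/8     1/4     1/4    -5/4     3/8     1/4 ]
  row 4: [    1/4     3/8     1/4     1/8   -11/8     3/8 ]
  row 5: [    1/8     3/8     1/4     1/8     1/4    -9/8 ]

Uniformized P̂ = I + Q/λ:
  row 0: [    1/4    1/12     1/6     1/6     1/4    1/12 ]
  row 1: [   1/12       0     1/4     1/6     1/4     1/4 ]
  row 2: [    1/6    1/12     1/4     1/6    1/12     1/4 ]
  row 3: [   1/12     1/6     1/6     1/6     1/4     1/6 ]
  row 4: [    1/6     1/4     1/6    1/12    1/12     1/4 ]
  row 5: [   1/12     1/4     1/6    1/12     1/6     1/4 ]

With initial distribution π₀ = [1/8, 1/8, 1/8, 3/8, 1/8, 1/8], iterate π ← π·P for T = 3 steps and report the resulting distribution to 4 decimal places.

t=0: π = [0.1250, 0.1250, 0.1250, 0.3750, 0.1250, 0.1250]
t=1: π = [0.1250, 0.1458, 0.1875, 0.1458, 0.1979, 0.1979]
t=2: π = [0.1363, 0.1493, 0.1944, 0.1337, 0.1693, 0.2170]
t=3: π = [0.1364, 0.1464, 0.1953, 0.1345, 0.1713, 0.2161]

π = [0.1364, 0.1464, 0.1953, 0.1345, 0.1713, 0.2161]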